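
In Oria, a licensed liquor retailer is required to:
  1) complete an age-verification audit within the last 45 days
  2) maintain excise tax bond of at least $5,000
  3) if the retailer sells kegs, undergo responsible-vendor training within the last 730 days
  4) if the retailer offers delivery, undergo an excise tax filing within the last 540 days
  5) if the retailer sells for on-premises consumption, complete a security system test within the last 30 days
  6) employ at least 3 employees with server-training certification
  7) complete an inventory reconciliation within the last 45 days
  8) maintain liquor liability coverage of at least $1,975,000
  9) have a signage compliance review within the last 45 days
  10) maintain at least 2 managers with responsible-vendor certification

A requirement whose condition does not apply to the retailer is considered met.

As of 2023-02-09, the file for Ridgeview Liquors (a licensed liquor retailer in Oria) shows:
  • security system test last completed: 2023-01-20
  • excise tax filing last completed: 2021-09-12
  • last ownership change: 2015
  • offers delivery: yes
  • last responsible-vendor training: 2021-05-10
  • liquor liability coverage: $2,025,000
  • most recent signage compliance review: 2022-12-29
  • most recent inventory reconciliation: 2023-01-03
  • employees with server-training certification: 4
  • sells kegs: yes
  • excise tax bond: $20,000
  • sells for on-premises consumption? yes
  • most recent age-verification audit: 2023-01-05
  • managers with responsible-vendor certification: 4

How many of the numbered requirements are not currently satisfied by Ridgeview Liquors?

0

1. age-verification audit 35 days ago vs limit 45 → met
2. excise tax bond $20,000 ≥ $5,000 → met
3. condition 'sells kegs' holds; responsible-vendor training 640 days ago vs limit 730 → met
4. condition 'offers delivery' holds; excise tax filing 515 days ago vs limit 540 → met
5. condition 'sells for on-premises consumption' holds; security system test 20 days ago vs limit 30 → met
6. employees with server-training certification 4 ≥ 3 → met
7. inventory reconciliation 37 days ago vs limit 45 → met
8. liquor liability coverage $2,025,000 ≥ $1,975,000 → met
9. signage compliance review 42 days ago vs limit 45 → met
10. managers with responsible-vendor certification 4 ≥ 2 → met
Not met: 0 of 10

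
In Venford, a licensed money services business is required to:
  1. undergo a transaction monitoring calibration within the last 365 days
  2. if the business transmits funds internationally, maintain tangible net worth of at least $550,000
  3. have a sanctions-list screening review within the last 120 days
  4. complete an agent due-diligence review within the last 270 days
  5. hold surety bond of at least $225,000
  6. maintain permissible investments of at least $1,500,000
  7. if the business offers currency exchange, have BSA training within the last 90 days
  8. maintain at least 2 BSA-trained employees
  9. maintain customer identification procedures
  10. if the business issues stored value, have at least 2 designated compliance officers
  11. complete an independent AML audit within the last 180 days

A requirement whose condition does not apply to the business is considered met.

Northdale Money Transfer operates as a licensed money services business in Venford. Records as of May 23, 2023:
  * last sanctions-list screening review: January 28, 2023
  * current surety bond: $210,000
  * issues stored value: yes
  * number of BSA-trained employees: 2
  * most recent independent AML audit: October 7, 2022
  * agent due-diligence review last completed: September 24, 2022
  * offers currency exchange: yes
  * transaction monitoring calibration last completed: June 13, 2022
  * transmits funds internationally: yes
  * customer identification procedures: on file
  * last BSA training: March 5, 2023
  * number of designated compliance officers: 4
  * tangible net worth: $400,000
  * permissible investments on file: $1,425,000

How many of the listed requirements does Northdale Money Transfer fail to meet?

4

1. transaction monitoring calibration 344 days ago vs limit 365 → met
2. condition 'transmits funds internationally' holds; tangible net worth $400,000 < $550,000 → not met
3. sanctions-list screening review 115 days ago vs limit 120 → met
4. agent due-diligence review 241 days ago vs limit 270 → met
5. surety bond $210,000 < $225,000 → not met
6. permissible investments $1,425,000 < $1,500,000 → not met
7. condition 'offers currency exchange' holds; BSA training 79 days ago vs limit 90 → met
8. BSA-trained employees 2 ≥ 2 → met
9. customer identification procedures present → met
10. condition 'issues stored value' holds; designated compliance officers 4 ≥ 2 → met
11. independent AML audit 228 days ago vs limit 180 → not met
Not met: 4 of 11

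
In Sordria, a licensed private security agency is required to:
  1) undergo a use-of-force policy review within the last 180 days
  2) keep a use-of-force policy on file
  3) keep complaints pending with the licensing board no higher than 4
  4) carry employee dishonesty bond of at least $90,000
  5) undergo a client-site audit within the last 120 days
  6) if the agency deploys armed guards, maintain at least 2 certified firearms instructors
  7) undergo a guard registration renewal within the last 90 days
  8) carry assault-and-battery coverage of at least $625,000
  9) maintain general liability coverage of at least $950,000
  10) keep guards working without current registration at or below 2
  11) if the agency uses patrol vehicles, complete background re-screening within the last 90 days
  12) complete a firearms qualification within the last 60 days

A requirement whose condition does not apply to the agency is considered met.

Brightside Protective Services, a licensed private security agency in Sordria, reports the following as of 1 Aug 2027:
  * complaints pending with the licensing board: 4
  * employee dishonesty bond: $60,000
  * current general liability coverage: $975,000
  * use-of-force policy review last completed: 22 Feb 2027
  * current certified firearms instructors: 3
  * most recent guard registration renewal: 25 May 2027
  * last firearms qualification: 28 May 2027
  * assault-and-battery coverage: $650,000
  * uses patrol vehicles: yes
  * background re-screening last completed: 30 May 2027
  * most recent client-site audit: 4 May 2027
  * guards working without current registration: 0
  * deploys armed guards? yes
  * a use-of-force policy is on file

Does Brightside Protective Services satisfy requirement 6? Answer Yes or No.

6. condition 'deploys armed guards' holds; certified firearms instructors 3 ≥ 2 → met

Yes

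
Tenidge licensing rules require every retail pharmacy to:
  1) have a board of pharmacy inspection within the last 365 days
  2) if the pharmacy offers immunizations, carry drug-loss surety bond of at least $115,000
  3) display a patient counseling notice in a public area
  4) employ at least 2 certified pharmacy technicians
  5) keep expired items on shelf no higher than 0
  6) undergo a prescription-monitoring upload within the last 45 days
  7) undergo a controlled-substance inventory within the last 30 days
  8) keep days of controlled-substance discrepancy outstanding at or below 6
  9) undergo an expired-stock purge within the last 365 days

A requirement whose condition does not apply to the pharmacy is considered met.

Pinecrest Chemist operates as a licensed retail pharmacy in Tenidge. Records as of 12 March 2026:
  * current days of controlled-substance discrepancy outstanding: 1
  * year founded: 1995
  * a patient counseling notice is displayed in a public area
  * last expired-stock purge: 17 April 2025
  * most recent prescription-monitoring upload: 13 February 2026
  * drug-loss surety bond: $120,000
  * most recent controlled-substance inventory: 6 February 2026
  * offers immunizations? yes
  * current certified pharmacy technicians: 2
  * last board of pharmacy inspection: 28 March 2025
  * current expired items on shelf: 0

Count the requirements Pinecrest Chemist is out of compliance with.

1. board of pharmacy inspection 349 days ago vs limit 365 → met
2. condition 'offers immunizations' holds; drug-loss surety bond $120,000 ≥ $115,000 → met
3. patient counseling notice present → met
4. certified pharmacy technicians 2 ≥ 2 → met
5. expired items on shelf 0 ≤ 0 → met
6. prescription-monitoring upload 27 days ago vs limit 45 → met
7. controlled-substance inventory 34 days ago vs limit 30 → not met
8. days of controlled-substance discrepancy outstanding 1 ≤ 6 → met
9. expired-stock purge 329 days ago vs limit 365 → met
Not met: 1 of 9

1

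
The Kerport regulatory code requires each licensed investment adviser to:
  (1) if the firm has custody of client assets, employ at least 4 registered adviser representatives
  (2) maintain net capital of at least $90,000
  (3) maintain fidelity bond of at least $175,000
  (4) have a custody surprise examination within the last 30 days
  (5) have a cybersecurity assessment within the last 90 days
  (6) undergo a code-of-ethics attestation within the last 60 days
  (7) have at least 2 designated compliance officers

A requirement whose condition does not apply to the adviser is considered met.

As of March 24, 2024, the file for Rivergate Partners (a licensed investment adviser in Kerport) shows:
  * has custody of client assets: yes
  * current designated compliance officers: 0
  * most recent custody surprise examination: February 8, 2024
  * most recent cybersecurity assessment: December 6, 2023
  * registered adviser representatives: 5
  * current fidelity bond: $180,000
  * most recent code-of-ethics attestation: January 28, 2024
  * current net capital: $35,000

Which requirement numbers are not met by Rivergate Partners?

2, 4, 5, 7

1. condition 'has custody of client assets' holds; registered adviser representatives 5 ≥ 4 → met
2. net capital $35,000 < $90,000 → not met
3. fidelity bond $180,000 ≥ $175,000 → met
4. custody surprise examination 45 days ago vs limit 30 → not met
5. cybersecurity assessment 109 days ago vs limit 90 → not met
6. code-of-ethics attestation 56 days ago vs limit 60 → met
7. designated compliance officers 0 < 2 → not met
Not met: 2, 4, 5, 7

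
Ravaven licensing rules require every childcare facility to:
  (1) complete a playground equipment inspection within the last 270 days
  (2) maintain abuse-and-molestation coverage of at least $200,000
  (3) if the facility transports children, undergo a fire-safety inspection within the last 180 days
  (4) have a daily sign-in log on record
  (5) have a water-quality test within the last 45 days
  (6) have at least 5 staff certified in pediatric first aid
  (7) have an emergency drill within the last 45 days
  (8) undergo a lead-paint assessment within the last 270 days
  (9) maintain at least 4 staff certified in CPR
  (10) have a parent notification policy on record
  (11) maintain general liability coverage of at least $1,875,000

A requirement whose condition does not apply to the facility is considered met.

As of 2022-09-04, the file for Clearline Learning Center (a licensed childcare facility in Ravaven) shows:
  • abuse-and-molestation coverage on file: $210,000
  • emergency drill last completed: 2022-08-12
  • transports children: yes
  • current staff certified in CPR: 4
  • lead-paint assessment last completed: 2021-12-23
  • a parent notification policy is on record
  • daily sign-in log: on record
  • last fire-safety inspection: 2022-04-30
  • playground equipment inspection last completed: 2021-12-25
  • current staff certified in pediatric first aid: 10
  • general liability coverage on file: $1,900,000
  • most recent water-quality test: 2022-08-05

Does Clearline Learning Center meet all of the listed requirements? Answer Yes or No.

Yes

1. playground equipment inspection 253 days ago vs limit 270 → met
2. abuse-and-molestation coverage $210,000 ≥ $200,000 → met
3. condition 'transports children' holds; fire-safety inspection 127 days ago vs limit 180 → met
4. daily sign-in log present → met
5. water-quality test 30 days ago vs limit 45 → met
6. staff certified in pediatric first aid 10 ≥ 5 → met
7. emergency drill 23 days ago vs limit 45 → met
8. lead-paint assessment 255 days ago vs limit 270 → met
9. staff certified in CPR 4 ≥ 4 → met
10. parent notification policy present → met
11. general liability coverage $1,900,000 ≥ $1,875,000 → met
All met.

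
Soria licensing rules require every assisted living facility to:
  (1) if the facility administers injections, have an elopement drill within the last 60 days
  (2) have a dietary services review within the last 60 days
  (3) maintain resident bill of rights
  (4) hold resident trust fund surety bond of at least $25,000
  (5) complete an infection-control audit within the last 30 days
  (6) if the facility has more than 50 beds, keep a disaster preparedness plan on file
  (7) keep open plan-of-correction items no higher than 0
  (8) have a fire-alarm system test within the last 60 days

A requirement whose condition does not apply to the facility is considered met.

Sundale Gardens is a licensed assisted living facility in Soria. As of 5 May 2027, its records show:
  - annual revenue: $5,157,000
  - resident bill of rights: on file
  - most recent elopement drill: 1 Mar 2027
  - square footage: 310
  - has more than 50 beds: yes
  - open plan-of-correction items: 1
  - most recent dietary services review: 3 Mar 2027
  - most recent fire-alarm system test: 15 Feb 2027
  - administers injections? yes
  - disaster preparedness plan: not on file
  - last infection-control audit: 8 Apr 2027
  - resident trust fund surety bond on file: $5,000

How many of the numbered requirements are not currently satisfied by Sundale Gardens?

6

1. condition 'administers injections' holds; elopement drill 65 days ago vs limit 60 → not met
2. dietary services review 63 days ago vs limit 60 → not met
3. resident bill of rights present → met
4. resident trust fund surety bond $5,000 < $25,000 → not met
5. infection-control audit 27 days ago vs limit 30 → met
6. condition 'has more than 50 beds' holds; disaster preparedness plan absent → not met
7. open plan-of-correction items 1 > 0 → not met
8. fire-alarm system test 79 days ago vs limit 60 → not met
Not met: 6 of 8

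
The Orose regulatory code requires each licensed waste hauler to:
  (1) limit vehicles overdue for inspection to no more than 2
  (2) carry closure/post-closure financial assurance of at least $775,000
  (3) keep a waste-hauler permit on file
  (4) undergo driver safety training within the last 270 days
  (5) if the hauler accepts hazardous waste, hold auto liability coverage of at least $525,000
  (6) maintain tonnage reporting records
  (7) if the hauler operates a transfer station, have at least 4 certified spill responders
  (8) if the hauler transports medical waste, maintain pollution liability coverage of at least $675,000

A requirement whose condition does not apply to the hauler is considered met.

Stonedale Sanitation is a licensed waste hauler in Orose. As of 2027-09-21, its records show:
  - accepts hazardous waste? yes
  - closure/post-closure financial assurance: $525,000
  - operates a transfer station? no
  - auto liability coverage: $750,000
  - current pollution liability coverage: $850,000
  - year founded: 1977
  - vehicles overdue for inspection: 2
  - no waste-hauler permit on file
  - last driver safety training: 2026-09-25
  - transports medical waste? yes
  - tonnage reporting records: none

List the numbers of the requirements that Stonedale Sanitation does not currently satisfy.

2, 3, 4, 6

1. vehicles overdue for inspection 2 ≤ 2 → met
2. closure/post-closure financial assurance $525,000 < $775,000 → not met
3. waste-hauler permit absent → not met
4. driver safety training 361 days ago vs limit 270 → not met
5. condition 'accepts hazardous waste' holds; auto liability coverage $750,000 ≥ $525,000 → met
6. tonnage reporting records absent → not met
7. condition 'operates a transfer station' does not hold → requirement n/a → met
8. condition 'transports medical waste' holds; pollution liability coverage $850,000 ≥ $675,000 → met
Not met: 2, 3, 4, 6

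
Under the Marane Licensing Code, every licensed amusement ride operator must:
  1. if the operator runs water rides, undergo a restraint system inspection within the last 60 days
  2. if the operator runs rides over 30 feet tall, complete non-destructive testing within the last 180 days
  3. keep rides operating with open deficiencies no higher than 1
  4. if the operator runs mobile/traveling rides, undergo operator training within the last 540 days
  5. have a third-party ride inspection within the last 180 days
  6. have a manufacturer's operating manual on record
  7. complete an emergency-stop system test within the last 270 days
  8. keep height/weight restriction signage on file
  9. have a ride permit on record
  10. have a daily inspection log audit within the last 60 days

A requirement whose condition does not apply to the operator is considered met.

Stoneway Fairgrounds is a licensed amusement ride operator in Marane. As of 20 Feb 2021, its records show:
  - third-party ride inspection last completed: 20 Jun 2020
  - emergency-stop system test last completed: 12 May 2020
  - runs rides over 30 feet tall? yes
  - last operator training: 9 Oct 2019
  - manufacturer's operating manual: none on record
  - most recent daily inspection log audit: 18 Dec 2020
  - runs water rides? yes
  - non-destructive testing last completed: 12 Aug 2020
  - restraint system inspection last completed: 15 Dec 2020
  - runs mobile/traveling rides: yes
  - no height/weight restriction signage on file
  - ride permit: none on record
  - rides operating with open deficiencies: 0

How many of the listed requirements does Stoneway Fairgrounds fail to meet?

1. condition 'runs water rides' holds; restraint system inspection 67 days ago vs limit 60 → not met
2. condition 'runs rides over 30 feet tall' holds; non-destructive testing 192 days ago vs limit 180 → not met
3. rides operating with open deficiencies 0 ≤ 1 → met
4. condition 'runs mobile/traveling rides' holds; operator training 500 days ago vs limit 540 → met
5. third-party ride inspection 245 days ago vs limit 180 → not met
6. manufacturer's operating manual absent → not met
7. emergency-stop system test 284 days ago vs limit 270 → not met
8. height/weight restriction signage absent → not met
9. ride permit absent → not met
10. daily inspection log audit 64 days ago vs limit 60 → not met
Not met: 8 of 10

8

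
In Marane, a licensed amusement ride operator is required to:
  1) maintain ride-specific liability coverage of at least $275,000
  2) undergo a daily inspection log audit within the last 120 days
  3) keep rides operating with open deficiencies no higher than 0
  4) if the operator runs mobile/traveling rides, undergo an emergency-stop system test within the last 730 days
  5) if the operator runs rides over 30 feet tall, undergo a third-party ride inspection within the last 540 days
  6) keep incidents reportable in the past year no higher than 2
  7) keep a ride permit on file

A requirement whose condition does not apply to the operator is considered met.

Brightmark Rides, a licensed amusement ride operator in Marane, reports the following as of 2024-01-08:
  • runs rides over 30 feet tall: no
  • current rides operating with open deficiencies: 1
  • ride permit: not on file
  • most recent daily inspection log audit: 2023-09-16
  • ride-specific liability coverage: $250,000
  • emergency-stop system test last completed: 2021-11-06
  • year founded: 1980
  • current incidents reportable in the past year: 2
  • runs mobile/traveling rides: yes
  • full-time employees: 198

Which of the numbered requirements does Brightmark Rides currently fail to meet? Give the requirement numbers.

1. ride-specific liability coverage $250,000 < $275,000 → not met
2. daily inspection log audit 114 days ago vs limit 120 → met
3. rides operating with open deficiencies 1 > 0 → not met
4. condition 'runs mobile/traveling rides' holds; emergency-stop system test 793 days ago vs limit 730 → not met
5. condition 'runs rides over 30 feet tall' does not hold → requirement n/a → met
6. incidents reportable in the past year 2 ≤ 2 → met
7. ride permit absent → not met
Not met: 1, 3, 4, 7

1, 3, 4, 7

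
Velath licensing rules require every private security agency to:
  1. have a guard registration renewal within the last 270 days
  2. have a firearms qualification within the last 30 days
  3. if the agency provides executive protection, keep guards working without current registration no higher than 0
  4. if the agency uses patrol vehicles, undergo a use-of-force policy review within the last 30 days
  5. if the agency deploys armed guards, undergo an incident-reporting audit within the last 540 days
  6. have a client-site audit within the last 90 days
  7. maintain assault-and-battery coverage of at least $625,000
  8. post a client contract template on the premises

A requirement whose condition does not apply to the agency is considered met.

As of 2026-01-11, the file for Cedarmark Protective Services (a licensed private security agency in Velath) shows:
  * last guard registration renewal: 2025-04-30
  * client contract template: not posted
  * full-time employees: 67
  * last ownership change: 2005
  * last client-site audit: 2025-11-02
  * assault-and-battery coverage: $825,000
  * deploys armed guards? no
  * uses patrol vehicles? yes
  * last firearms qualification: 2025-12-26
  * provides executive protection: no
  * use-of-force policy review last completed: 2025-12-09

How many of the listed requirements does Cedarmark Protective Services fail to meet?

2

1. guard registration renewal 256 days ago vs limit 270 → met
2. firearms qualification 16 days ago vs limit 30 → met
3. condition 'provides executive protection' does not hold → requirement n/a → met
4. condition 'uses patrol vehicles' holds; use-of-force policy review 33 days ago vs limit 30 → not met
5. condition 'deploys armed guards' does not hold → requirement n/a → met
6. client-site audit 70 days ago vs limit 90 → met
7. assault-and-battery coverage $825,000 ≥ $625,000 → met
8. client contract template absent → not met
Not met: 2 of 8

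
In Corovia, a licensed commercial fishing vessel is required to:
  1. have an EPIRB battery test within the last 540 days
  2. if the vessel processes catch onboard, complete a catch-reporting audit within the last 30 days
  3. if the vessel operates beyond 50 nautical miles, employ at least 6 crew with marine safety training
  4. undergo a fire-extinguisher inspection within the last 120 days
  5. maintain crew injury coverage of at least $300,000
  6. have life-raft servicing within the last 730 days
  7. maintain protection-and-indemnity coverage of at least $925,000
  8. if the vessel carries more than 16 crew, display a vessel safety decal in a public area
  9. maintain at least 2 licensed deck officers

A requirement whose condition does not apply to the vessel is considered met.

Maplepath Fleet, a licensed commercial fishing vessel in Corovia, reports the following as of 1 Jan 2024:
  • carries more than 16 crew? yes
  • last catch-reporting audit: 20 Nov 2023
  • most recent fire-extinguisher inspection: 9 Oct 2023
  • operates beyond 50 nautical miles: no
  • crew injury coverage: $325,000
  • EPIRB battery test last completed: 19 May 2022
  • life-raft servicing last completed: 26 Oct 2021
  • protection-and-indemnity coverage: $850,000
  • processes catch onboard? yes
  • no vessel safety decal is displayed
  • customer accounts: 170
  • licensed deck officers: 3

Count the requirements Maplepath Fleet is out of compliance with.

5

1. EPIRB battery test 592 days ago vs limit 540 → not met
2. condition 'processes catch onboard' holds; catch-reporting audit 42 days ago vs limit 30 → not met
3. condition 'operates beyond 50 nautical miles' does not hold → requirement n/a → met
4. fire-extinguisher inspection 84 days ago vs limit 120 → met
5. crew injury coverage $325,000 ≥ $300,000 → met
6. life-raft servicing 797 days ago vs limit 730 → not met
7. protection-and-indemnity coverage $850,000 < $925,000 → not met
8. condition 'carries more than 16 crew' holds; vessel safety decal absent → not met
9. licensed deck officers 3 ≥ 2 → met
Not met: 5 of 9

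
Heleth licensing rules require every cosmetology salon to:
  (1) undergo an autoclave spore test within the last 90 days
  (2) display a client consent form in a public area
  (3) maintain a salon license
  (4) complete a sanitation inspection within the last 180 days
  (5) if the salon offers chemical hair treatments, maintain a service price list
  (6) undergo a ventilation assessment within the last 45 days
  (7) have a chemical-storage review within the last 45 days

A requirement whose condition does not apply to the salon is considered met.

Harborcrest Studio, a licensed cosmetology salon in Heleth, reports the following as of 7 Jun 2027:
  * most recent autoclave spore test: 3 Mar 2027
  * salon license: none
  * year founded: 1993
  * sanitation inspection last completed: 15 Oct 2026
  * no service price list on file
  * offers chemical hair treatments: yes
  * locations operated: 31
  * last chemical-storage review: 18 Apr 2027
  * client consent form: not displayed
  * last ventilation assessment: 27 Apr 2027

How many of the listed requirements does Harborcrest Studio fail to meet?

6

1. autoclave spore test 96 days ago vs limit 90 → not met
2. client consent form absent → not met
3. salon license absent → not met
4. sanitation inspection 235 days ago vs limit 180 → not met
5. condition 'offers chemical hair treatments' holds; service price list absent → not met
6. ventilation assessment 41 days ago vs limit 45 → met
7. chemical-storage review 50 days ago vs limit 45 → not met
Not met: 6 of 7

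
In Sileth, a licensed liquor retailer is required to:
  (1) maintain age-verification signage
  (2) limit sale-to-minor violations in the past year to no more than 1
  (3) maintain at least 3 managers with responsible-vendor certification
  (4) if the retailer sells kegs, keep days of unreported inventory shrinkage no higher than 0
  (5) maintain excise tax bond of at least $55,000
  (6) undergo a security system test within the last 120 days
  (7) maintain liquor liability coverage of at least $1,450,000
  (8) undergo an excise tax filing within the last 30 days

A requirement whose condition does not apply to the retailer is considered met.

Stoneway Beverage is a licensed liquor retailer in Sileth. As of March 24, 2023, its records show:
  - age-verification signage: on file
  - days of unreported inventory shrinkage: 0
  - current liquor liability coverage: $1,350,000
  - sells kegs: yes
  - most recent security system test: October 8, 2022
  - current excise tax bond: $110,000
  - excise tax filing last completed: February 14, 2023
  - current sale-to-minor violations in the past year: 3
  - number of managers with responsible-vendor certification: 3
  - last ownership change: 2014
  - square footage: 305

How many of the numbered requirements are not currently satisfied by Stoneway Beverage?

1. age-verification signage present → met
2. sale-to-minor violations in the past year 3 > 1 → not met
3. managers with responsible-vendor certification 3 ≥ 3 → met
4. condition 'sells kegs' holds; days of unreported inventory shrinkage 0 ≤ 0 → met
5. excise tax bond $110,000 ≥ $55,000 → met
6. security system test 167 days ago vs limit 120 → not met
7. liquor liability coverage $1,350,000 < $1,450,000 → not met
8. excise tax filing 38 days ago vs limit 30 → not met
Not met: 4 of 8

4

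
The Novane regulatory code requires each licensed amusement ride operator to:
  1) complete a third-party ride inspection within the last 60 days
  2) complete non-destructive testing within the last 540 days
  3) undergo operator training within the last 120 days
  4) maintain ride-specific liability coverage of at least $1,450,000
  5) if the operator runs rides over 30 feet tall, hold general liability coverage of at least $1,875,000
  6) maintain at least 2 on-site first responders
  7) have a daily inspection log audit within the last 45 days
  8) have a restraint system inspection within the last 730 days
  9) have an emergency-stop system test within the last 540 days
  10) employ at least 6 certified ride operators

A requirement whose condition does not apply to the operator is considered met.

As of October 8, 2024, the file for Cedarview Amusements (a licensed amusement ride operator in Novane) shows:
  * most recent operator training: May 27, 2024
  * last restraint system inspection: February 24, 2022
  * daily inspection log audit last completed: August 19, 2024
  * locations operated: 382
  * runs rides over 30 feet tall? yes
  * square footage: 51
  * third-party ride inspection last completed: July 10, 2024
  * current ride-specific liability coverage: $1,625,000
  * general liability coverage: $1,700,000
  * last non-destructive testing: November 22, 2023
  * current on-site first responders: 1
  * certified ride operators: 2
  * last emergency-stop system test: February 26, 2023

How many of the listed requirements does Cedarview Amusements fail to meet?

1. third-party ride inspection 90 days ago vs limit 60 → not met
2. non-destructive testing 321 days ago vs limit 540 → met
3. operator training 134 days ago vs limit 120 → not met
4. ride-specific liability coverage $1,625,000 ≥ $1,450,000 → met
5. condition 'runs rides over 30 feet tall' holds; general liability coverage $1,700,000 < $1,875,000 → not met
6. on-site first responders 1 < 2 → not met
7. daily inspection log audit 50 days ago vs limit 45 → not met
8. restraint system inspection 957 days ago vs limit 730 → not met
9. emergency-stop system test 590 days ago vs limit 540 → not met
10. certified ride operators 2 < 6 → not met
Not met: 8 of 10

8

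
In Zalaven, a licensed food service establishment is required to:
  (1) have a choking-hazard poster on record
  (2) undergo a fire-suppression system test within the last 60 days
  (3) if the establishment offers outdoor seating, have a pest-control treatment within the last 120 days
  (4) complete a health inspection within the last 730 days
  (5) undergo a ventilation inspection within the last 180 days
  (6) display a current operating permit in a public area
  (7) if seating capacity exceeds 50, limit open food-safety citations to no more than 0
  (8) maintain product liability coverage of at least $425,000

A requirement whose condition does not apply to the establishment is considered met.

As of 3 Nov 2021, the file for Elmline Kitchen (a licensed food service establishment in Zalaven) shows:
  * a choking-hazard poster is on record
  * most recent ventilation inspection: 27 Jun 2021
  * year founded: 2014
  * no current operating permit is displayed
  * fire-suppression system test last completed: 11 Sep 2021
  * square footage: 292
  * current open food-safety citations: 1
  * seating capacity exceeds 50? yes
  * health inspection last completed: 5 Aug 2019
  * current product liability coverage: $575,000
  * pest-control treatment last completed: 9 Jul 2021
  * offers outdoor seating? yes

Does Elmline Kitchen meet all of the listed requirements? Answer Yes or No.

1. choking-hazard poster present → met
2. fire-suppression system test 53 days ago vs limit 60 → met
3. condition 'offers outdoor seating' holds; pest-control treatment 117 days ago vs limit 120 → met
4. health inspection 821 days ago vs limit 730 → not met
5. ventilation inspection 129 days ago vs limit 180 → met
6. current operating permit absent → not met
7. condition 'seating capacity exceeds 50' holds; open food-safety citations 1 > 0 → not met
8. product liability coverage $575,000 ≥ $425,000 → met
Not met: 4, 6, 7

No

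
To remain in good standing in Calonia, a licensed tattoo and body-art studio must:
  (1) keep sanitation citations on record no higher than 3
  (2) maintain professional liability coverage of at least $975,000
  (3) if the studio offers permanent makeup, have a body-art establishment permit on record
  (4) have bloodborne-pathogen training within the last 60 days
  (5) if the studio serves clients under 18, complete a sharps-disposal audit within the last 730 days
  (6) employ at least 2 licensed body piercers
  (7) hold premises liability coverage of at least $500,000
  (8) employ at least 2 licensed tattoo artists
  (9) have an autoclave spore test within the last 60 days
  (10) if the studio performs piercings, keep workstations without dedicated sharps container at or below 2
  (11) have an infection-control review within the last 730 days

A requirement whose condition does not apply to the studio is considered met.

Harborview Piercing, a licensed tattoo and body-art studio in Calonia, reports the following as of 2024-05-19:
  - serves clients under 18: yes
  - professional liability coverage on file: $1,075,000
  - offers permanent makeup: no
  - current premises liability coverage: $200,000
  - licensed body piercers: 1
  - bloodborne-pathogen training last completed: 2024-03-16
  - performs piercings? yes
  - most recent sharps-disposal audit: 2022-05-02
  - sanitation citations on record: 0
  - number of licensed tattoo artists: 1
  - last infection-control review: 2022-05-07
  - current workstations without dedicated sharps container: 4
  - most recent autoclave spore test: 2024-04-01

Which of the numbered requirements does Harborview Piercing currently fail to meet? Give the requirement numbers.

4, 5, 6, 7, 8, 10, 11

1. sanitation citations on record 0 ≤ 3 → met
2. professional liability coverage $1,075,000 ≥ $975,000 → met
3. condition 'offers permanent makeup' does not hold → requirement n/a → met
4. bloodborne-pathogen training 64 days ago vs limit 60 → not met
5. condition 'serves clients under 18' holds; sharps-disposal audit 748 days ago vs limit 730 → not met
6. licensed body piercers 1 < 2 → not met
7. premises liability coverage $200,000 < $500,000 → not met
8. licensed tattoo artists 1 < 2 → not met
9. autoclave spore test 48 days ago vs limit 60 → met
10. condition 'performs piercings' holds; workstations without dedicated sharps container 4 > 2 → not met
11. infection-control review 743 days ago vs limit 730 → not met
Not met: 4, 5, 6, 7, 8, 10, 11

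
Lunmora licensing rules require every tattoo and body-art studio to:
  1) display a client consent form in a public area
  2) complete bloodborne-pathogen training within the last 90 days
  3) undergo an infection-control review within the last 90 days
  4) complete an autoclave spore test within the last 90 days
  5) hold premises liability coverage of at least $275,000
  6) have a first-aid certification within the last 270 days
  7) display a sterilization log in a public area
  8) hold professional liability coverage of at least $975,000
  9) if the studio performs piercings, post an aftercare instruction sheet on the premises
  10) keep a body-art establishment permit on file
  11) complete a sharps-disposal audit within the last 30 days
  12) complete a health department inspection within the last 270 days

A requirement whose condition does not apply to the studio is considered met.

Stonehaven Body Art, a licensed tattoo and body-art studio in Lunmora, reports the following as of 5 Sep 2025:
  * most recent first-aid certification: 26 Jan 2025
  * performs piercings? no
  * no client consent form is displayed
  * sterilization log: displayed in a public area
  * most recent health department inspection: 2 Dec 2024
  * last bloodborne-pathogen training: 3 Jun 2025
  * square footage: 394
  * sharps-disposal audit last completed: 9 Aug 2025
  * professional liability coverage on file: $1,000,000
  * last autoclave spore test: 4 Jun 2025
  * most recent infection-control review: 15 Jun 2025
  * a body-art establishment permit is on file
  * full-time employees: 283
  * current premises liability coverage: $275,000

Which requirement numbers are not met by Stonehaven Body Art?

1, 2, 4, 12

1. client consent form absent → not met
2. bloodborne-pathogen training 94 days ago vs limit 90 → not met
3. infection-control review 82 days ago vs limit 90 → met
4. autoclave spore test 93 days ago vs limit 90 → not met
5. premises liability coverage $275,000 ≥ $275,000 → met
6. first-aid certification 222 days ago vs limit 270 → met
7. sterilization log present → met
8. professional liability coverage $1,000,000 ≥ $975,000 → met
9. condition 'performs piercings' does not hold → requirement n/a → met
10. body-art establishment permit present → met
11. sharps-disposal audit 27 days ago vs limit 30 → met
12. health department inspection 277 days ago vs limit 270 → not met
Not met: 1, 2, 4, 12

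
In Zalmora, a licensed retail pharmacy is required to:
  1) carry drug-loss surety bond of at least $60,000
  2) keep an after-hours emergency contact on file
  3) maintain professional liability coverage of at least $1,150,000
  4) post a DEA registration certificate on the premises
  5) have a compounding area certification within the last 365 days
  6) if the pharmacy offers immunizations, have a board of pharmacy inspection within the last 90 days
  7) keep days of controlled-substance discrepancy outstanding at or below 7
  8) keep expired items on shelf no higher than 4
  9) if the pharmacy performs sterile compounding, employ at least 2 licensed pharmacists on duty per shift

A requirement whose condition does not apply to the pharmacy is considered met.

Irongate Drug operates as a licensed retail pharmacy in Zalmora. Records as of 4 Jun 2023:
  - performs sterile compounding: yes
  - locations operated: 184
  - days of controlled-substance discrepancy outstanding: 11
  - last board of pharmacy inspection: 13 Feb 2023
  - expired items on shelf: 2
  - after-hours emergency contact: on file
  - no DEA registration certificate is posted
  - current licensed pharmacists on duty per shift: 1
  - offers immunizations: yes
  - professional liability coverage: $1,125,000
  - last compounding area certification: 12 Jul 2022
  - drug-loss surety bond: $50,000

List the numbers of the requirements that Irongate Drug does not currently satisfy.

1, 3, 4, 6, 7, 9

1. drug-loss surety bond $50,000 < $60,000 → not met
2. after-hours emergency contact present → met
3. professional liability coverage $1,125,000 < $1,150,000 → not met
4. DEA registration certificate absent → not met
5. compounding area certification 327 days ago vs limit 365 → met
6. condition 'offers immunizations' holds; board of pharmacy inspection 111 days ago vs limit 90 → not met
7. days of controlled-substance discrepancy outstanding 11 > 7 → not met
8. expired items on shelf 2 ≤ 4 → met
9. condition 'performs sterile compounding' holds; licensed pharmacists on duty per shift 1 < 2 → not met
Not met: 1, 3, 4, 6, 7, 9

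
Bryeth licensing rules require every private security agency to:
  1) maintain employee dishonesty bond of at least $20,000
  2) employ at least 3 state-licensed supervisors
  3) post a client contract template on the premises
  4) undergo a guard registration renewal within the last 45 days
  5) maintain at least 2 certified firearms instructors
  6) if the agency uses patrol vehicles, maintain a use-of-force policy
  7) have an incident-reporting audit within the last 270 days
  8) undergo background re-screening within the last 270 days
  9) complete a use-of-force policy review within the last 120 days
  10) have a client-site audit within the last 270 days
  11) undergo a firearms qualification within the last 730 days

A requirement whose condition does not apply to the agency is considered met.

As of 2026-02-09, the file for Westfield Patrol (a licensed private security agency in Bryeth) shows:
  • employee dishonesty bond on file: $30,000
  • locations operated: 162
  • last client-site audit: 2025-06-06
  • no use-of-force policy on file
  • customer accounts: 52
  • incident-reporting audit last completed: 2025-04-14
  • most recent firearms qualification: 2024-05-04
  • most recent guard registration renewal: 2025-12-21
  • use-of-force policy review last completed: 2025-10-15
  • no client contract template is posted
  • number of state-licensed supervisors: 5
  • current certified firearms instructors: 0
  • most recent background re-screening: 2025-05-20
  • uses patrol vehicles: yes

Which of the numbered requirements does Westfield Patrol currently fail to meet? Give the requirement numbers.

3, 4, 5, 6, 7

1. employee dishonesty bond $30,000 ≥ $20,000 → met
2. state-licensed supervisors 5 ≥ 3 → met
3. client contract template absent → not met
4. guard registration renewal 50 days ago vs limit 45 → not met
5. certified firearms instructors 0 < 2 → not met
6. condition 'uses patrol vehicles' holds; use-of-force policy absent → not met
7. incident-reporting audit 301 days ago vs limit 270 → not met
8. background re-screening 265 days ago vs limit 270 → met
9. use-of-force policy review 117 days ago vs limit 120 → met
10. client-site audit 248 days ago vs limit 270 → met
11. firearms qualification 646 days ago vs limit 730 → met
Not met: 3, 4, 5, 6, 7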